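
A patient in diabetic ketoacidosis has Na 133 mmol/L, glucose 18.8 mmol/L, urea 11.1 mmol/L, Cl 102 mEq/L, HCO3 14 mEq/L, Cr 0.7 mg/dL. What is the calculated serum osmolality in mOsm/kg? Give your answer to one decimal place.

295.9 mOsm/kg

Calculated osmolality = 2·Na + glucose + urea
= 2·133 + 18.8 + 11.1
= 266 + 18.80 + 11.10
= 295.9 mOsm/kg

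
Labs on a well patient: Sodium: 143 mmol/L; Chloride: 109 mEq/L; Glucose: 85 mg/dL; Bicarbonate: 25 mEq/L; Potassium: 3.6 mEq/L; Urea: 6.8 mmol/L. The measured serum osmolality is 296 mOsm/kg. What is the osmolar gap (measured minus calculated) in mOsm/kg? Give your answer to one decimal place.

-1.5 mOsm/kg

Calculated osmolality = 2·Na + glucose/18 + urea
= 2·143 + 85/18 + 6.8
= 286 + 4.72 + 6.80
= 297.52 mOsm/kg ≈ 297.5 mOsm/kg
Osmolar gap = measured − calculated = 296 − 297.5 = -1.5 mOsm/kg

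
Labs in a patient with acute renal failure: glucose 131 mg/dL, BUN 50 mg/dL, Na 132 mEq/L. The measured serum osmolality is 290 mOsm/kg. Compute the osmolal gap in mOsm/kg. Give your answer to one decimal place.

0.9 mOsm/kg

Calculated osmolality = 2·Na + glucose/18 + BUN/2.8
= 2·132 + 131/18 + 50/2.8
= 264 + 7.28 + 17.86
= 289.14 mOsm/kg ≈ 289.1 mOsm/kg
Osmolar gap = measured − calculated = 290 − 289.1 = 0.9 mOsm/kg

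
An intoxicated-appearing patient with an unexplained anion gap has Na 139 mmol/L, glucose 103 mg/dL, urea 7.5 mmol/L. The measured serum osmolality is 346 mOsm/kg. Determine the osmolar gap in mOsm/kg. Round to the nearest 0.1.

Calculated osmolality = 2·Na + glucose/18 + urea
= 2·139 + 103/18 + 7.5
= 278 + 5.72 + 7.50
= 291.22 mOsm/kg ≈ 291.2 mOsm/kg
Osmolar gap = measured − calculated = 346 − 291.2 = 54.8 mOsm/kg

54.8 mOsm/kg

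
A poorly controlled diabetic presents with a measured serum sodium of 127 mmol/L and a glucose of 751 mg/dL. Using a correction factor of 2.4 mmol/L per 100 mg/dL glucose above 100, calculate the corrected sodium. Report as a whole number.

143 mmol/L

Corrected Na = measured Na + 2.4 · (glucose − 100)/100
= 127 + 2.4 · (751 − 100)/100
= 127 + 15.6
= 142.6 mmol/L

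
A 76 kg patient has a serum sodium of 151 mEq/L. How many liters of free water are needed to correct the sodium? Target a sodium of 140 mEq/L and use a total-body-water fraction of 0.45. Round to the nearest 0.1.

TBW = 0.45 · 76 = 34.2 L
Free water deficit = TBW · (Na/140 − 1)
= 34.2 · (151/140 − 1)
= 34.2 · 0.0786
= 2.69 L

2.7 L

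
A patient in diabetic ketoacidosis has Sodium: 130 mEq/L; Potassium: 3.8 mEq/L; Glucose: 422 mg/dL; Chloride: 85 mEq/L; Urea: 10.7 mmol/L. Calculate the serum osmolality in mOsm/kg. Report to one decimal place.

294.1 mOsm/kg

Calculated osmolality = 2·Na + glucose/18 + urea
= 2·130 + 422/18 + 10.7
= 260 + 23.44 + 10.70
= 294.14 mOsm/kg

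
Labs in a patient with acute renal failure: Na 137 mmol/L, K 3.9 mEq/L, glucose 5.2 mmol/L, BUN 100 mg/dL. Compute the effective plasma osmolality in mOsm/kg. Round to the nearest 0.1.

279.2 mOsm/kg

Effective osmolality excludes urea (freely permeant across cell membranes):
2·Na + glucose
= 2·137 + 5.2
= 274 + 5.2
= 279.2 mOsm/kg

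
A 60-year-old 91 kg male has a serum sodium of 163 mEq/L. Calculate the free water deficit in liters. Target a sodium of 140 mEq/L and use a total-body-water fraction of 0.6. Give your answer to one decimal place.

9.0 L

TBW = 0.6 · 91 = 54.6 L
Free water deficit = TBW · (Na/140 − 1)
= 54.6 · (163/140 − 1)
= 54.6 · 0.1643
= 8.97 L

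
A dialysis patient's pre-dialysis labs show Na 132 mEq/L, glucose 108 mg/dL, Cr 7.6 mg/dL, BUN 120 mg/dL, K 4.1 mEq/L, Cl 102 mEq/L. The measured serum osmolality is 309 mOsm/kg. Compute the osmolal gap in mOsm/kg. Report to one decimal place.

Calculated osmolality = 2·Na + glucose/18 + BUN/2.8
= 2·132 + 108/18 + 120/2.8
= 264 + 6 + 42.86
= 312.86 mOsm/kg ≈ 312.9 mOsm/kg
Osmolar gap = measured − calculated = 309 − 312.9 = -3.9 mOsm/kg

-3.9 mOsm/kg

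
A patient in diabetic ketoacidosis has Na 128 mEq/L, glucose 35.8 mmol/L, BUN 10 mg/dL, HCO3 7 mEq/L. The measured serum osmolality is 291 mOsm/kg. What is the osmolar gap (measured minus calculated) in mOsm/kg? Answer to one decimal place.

Calculated osmolality = 2·Na + glucose + BUN/2.8
= 2·128 + 35.8 + 10/2.8
= 256 + 35.80 + 3.57
= 295.37 mOsm/kg ≈ 295.4 mOsm/kg
Osmolar gap = measured − calculated = 291 − 295.4 = -4.4 mOsm/kg

-4.4 mOsm/kg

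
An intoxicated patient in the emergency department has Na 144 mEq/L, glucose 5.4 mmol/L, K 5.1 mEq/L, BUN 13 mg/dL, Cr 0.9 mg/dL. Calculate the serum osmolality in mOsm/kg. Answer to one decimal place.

298.0 mOsm/kg

Calculated osmolality = 2·Na + glucose + BUN/2.8
= 2·144 + 5.4 + 13/2.8
= 288 + 5.40 + 4.64
= 298.04 mOsm/kg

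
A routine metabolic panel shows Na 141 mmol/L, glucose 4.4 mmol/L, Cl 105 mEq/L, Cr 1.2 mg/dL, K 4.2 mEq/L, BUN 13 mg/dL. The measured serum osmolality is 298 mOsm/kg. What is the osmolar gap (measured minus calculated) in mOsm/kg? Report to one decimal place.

7.0 mOsm/kg

Calculated osmolality = 2·Na + glucose + BUN/2.8
= 2·141 + 4.4 + 13/2.8
= 282 + 4.40 + 4.64
= 291.04 mOsm/kg ≈ 291.0 mOsm/kg
Osmolar gap = measured − calculated = 298 − 291.0 = 7.0 mOsm/kg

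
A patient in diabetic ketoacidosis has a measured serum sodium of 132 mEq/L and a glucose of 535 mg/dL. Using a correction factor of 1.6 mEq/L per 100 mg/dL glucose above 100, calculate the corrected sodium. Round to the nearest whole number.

139 mEq/L

Corrected Na = measured Na + 1.6 · (glucose − 100)/100
= 132 + 1.6 · (535 − 100)/100
= 132 + 7
= 139 mEq/L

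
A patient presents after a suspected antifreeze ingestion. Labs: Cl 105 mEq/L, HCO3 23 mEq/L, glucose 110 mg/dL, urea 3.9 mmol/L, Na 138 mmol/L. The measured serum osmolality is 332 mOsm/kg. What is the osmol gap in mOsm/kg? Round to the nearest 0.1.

Calculated osmolality = 2·Na + glucose/18 + urea
= 2·138 + 110/18 + 3.9
= 276 + 6.11 + 3.90
= 286.01 mOsm/kg ≈ 286.0 mOsm/kg
Osmolar gap = measured − calculated = 332 − 286.0 = 46.0 mOsm/kg

46.0 mOsm/kg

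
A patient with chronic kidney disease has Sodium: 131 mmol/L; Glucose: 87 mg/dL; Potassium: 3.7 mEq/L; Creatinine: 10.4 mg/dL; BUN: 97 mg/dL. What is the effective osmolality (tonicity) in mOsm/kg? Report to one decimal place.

266.8 mOsm/kg

Effective osmolality excludes urea (freely permeant across cell membranes):
2·Na + glucose/18
= 2·131 + 87/18
= 262 + 4.83
= 266.83 mOsm/kg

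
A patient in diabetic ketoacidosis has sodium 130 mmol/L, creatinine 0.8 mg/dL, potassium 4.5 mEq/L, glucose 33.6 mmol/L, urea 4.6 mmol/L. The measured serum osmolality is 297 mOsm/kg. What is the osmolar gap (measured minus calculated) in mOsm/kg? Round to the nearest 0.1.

Calculated osmolality = 2·Na + glucose + urea
= 2·130 + 33.6 + 4.6
= 260 + 33.60 + 4.60
= 298.2 mOsm/kg ≈ 298.2 mOsm/kg
Osmolar gap = measured − calculated = 297 − 298.2 = -1.2 mOsm/kg

-1.2 mOsm/kg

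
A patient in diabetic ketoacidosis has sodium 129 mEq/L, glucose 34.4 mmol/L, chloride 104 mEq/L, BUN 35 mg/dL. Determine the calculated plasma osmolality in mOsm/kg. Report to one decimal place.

Calculated osmolality = 2·Na + glucose + BUN/2.8
= 2·129 + 34.4 + 35/2.8
= 258 + 34.40 + 12.50
= 304.9 mOsm/kg

304.9 mOsm/kg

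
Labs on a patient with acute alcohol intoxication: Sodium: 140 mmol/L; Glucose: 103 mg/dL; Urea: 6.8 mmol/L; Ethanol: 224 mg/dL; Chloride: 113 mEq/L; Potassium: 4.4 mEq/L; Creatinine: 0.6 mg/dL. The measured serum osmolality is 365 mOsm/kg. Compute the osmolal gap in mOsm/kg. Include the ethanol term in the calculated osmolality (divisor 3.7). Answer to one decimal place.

11.9 mOsm/kg

Calculated osmolality = 2·Na + glucose/18 + urea + ethanol/3.7
= 2·140 + 103/18 + 6.8 + 224/3.7
= 280 + 5.72 + 6.80 + 60.54
= 353.06 mOsm/kg ≈ 353.1 mOsm/kg
Osmolar gap = measured − calculated = 365 − 353.1 = 11.9 mOsm/kg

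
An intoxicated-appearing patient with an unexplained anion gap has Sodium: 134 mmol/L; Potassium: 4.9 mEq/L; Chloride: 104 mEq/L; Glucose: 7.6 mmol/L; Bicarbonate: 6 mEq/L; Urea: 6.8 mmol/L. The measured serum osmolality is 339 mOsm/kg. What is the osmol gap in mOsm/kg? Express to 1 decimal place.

Calculated osmolality = 2·Na + glucose + urea
= 2·134 + 7.6 + 6.8
= 268 + 7.60 + 6.80
= 282.4 mOsm/kg ≈ 282.4 mOsm/kg
Osmolar gap = measured − calculated = 339 − 282.4 = 56.6 mOsm/kg

56.6 mOsm/kg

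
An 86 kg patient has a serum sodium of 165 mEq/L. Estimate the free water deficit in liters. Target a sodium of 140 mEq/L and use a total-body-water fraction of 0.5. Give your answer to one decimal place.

TBW = 0.5 · 86 = 43 L
Free water deficit = TBW · (Na/140 − 1)
= 43 · (165/140 − 1)
= 43 · 0.1786
= 7.68 L

7.7 L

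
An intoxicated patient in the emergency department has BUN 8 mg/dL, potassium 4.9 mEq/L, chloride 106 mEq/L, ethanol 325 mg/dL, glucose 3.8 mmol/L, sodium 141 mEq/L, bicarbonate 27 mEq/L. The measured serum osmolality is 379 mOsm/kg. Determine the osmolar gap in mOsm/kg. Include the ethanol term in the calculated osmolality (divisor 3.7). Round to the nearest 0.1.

Calculated osmolality = 2·Na + glucose + BUN/2.8 + ethanol/3.7
= 2·141 + 3.8 + 8/2.8 + 325/3.7
= 282 + 3.80 + 2.86 + 87.84
= 376.5 mOsm/kg ≈ 376.5 mOsm/kg
Osmolar gap = measured − calculated = 379 − 376.5 = 2.5 mOsm/kg

2.5 mOsm/kg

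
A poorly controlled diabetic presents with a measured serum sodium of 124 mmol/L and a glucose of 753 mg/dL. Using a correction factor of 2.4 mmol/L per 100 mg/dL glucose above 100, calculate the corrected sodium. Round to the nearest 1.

Corrected Na = measured Na + 2.4 · (glucose − 100)/100
= 124 + 2.4 · (753 − 100)/100
= 124 + 15.7
= 139.7 mmol/L

140 mmol/L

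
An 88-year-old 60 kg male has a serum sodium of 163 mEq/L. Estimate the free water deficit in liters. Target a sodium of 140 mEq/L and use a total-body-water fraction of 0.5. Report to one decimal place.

TBW = 0.5 · 60 = 30 L
Free water deficit = TBW · (Na/140 − 1)
= 30 · (163/140 − 1)
= 30 · 0.1643
= 4.93 L

4.9 L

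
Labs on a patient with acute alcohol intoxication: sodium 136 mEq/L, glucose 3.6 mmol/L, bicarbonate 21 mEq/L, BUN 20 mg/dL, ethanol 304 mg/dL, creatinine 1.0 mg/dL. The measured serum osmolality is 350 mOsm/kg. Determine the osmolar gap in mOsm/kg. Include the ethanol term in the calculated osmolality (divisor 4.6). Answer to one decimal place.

Calculated osmolality = 2·Na + glucose + BUN/2.8 + ethanol/4.6
= 2·136 + 3.6 + 20/2.8 + 304/4.6
= 272 + 3.60 + 7.14 + 66.09
= 348.83 mOsm/kg ≈ 348.8 mOsm/kg
Osmolar gap = measured − calculated = 350 − 348.8 = 1.2 mOsm/kg

1.2 mOsm/kg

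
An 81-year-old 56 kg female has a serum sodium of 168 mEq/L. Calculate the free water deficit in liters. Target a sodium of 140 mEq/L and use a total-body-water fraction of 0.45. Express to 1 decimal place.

5.0 L

TBW = 0.45 · 56 = 25.2 L
Free water deficit = TBW · (Na/140 − 1)
= 25.2 · (168/140 − 1)
= 25.2 · 0.2
= 5.04 L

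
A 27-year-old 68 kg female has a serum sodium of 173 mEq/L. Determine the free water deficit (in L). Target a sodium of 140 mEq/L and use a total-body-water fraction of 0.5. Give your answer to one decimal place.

TBW = 0.5 · 68 = 34 L
Free water deficit = TBW · (Na/140 − 1)
= 34 · (173/140 − 1)
= 34 · 0.2357
= 8.01 L

8.0 L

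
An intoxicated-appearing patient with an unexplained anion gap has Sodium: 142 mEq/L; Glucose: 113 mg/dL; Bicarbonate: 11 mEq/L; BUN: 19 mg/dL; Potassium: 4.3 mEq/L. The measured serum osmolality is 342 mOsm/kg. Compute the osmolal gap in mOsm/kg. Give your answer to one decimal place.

44.9 mOsm/kg

Calculated osmolality = 2·Na + glucose/18 + BUN/2.8
= 2·142 + 113/18 + 19/2.8
= 284 + 6.28 + 6.79
= 297.07 mOsm/kg ≈ 297.1 mOsm/kg
Osmolar gap = measured − calculated = 342 − 297.1 = 44.9 mOsm/kg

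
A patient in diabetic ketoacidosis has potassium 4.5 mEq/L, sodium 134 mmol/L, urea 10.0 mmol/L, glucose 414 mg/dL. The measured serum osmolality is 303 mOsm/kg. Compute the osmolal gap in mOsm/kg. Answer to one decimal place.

2.0 mOsm/kg

Calculated osmolality = 2·Na + glucose/18 + urea
= 2·134 + 414/18 + 10
= 268 + 23 + 10
= 301 mOsm/kg ≈ 301.0 mOsm/kg
Osmolar gap = measured − calculated = 303 − 301.0 = 2.0 mOsm/kg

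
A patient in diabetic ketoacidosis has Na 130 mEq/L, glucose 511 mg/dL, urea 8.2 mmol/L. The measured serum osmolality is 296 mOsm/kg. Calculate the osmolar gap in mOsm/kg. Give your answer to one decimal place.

Calculated osmolality = 2·Na + glucose/18 + urea
= 2·130 + 511/18 + 8.2
= 260 + 28.39 + 8.20
= 296.59 mOsm/kg ≈ 296.6 mOsm/kg
Osmolar gap = measured − calculated = 296 − 296.6 = -0.6 mOsm/kg

-0.6 mOsm/kg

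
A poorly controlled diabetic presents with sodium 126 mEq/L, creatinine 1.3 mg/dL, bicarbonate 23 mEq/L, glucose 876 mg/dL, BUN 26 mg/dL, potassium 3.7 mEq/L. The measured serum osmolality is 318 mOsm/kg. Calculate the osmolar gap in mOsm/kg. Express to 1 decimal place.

8.0 mOsm/kg

Calculated osmolality = 2·Na + glucose/18 + BUN/2.8
= 2·126 + 876/18 + 26/2.8
= 252 + 48.67 + 9.29
= 309.96 mOsm/kg ≈ 310.0 mOsm/kg
Osmolar gap = measured − calculated = 318 − 310.0 = 8.0 mOsm/kg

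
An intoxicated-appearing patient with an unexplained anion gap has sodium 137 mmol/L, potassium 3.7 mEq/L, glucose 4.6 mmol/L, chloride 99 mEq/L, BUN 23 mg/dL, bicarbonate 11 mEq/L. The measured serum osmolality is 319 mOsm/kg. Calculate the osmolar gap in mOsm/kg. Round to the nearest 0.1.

32.2 mOsm/kg

Calculated osmolality = 2·Na + glucose + BUN/2.8
= 2·137 + 4.6 + 23/2.8
= 274 + 4.60 + 8.21
= 286.81 mOsm/kg ≈ 286.8 mOsm/kg
Osmolar gap = measured − calculated = 319 − 286.8 = 32.2 mOsm/kg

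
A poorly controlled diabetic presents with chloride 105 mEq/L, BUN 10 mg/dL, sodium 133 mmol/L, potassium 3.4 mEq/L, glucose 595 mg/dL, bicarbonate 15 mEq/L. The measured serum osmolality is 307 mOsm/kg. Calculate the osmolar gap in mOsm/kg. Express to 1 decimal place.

4.4 mOsm/kg

Calculated osmolality = 2·Na + glucose/18 + BUN/2.8
= 2·133 + 595/18 + 10/2.8
= 266 + 33.06 + 3.57
= 302.63 mOsm/kg ≈ 302.6 mOsm/kg
Osmolar gap = measured − calculated = 307 − 302.6 = 4.4 mOsm/kg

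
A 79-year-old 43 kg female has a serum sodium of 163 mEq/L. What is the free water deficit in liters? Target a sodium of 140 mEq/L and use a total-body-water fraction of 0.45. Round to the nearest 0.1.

3.2 L

TBW = 0.45 · 43 = 19.35 L
Free water deficit = TBW · (Na/140 − 1)
= 19.35 · (163/140 − 1)
= 19.35 · 0.1643
= 3.18 L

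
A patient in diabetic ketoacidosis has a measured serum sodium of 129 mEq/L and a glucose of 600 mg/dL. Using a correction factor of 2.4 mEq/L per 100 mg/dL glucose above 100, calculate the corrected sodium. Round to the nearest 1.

141 mEq/L

Corrected Na = measured Na + 2.4 · (glucose − 100)/100
= 129 + 2.4 · (600 − 100)/100
= 129 + 12
= 141 mEq/L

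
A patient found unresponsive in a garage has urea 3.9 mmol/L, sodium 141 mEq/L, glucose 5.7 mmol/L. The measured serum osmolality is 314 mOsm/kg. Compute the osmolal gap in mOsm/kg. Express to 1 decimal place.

22.4 mOsm/kg

Calculated osmolality = 2·Na + glucose + urea
= 2·141 + 5.7 + 3.9
= 282 + 5.70 + 3.90
= 291.6 mOsm/kg ≈ 291.6 mOsm/kg
Osmolar gap = measured − calculated = 314 − 291.6 = 22.4 mOsm/kg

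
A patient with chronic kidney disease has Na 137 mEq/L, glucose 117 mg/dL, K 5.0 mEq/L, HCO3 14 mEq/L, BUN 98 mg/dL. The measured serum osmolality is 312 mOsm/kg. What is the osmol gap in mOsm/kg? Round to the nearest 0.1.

Calculated osmolality = 2·Na + glucose/18 + BUN/2.8
= 2·137 + 117/18 + 98/2.8
= 274 + 6.50 + 35
= 315.5 mOsm/kg ≈ 315.5 mOsm/kg
Osmolar gap = measured − calculated = 312 − 315.5 = -3.5 mOsm/kg

-3.5 mOsm/kg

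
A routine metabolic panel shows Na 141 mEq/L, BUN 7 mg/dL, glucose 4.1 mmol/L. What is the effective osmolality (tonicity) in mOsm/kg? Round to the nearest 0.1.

Effective osmolality excludes urea (freely permeant across cell membranes):
2·Na + glucose
= 2·141 + 4.1
= 282 + 4.1
= 286.1 mOsm/kg

286.1 mOsm/kg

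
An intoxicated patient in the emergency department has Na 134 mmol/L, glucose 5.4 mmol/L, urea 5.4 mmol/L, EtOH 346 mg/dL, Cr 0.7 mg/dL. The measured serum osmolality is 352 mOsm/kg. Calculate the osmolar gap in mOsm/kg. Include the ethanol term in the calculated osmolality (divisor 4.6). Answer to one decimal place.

Calculated osmolality = 2·Na + glucose + urea + ethanol/4.6
= 2·134 + 5.4 + 5.4 + 346/4.6
= 268 + 5.40 + 5.40 + 75.22
= 354.02 mOsm/kg ≈ 354.0 mOsm/kg
Osmolar gap = measured − calculated = 352 − 354.0 = -2.0 mOsm/kg

-2.0 mOsm/kg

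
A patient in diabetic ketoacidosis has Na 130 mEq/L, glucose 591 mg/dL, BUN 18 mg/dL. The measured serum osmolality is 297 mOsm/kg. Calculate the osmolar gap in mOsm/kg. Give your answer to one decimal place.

Calculated osmolality = 2·Na + glucose/18 + BUN/2.8
= 2·130 + 591/18 + 18/2.8
= 260 + 32.83 + 6.43
= 299.26 mOsm/kg ≈ 299.3 mOsm/kg
Osmolar gap = measured − calculated = 297 − 299.3 = -2.3 mOsm/kg

-2.3 mOsm/kg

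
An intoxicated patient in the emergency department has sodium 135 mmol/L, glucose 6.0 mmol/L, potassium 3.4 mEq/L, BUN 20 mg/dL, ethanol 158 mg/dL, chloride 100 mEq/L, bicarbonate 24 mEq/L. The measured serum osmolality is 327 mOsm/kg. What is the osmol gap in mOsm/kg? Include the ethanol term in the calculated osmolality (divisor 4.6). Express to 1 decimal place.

9.5 mOsm/kg

Calculated osmolality = 2·Na + glucose + BUN/2.8 + ethanol/4.6
= 2·135 + 6 + 20/2.8 + 158/4.6
= 270 + 6 + 7.14 + 34.35
= 317.49 mOsm/kg ≈ 317.5 mOsm/kg
Osmolar gap = measured − calculated = 327 − 317.5 = 9.5 mOsm/kg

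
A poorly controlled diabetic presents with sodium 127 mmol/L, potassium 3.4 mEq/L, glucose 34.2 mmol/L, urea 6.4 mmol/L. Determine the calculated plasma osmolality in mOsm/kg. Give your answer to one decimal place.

Calculated osmolality = 2·Na + glucose + urea
= 2·127 + 34.2 + 6.4
= 254 + 34.20 + 6.40
= 294.6 mOsm/kg

294.6 mOsm/kg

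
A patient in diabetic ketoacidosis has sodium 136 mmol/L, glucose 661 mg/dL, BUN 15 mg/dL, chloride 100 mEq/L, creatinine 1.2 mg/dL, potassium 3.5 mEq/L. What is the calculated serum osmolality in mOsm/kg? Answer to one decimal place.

314.1 mOsm/kg

Calculated osmolality = 2·Na + glucose/18 + BUN/2.8
= 2·136 + 661/18 + 15/2.8
= 272 + 36.72 + 5.36
= 314.08 mOsm/kg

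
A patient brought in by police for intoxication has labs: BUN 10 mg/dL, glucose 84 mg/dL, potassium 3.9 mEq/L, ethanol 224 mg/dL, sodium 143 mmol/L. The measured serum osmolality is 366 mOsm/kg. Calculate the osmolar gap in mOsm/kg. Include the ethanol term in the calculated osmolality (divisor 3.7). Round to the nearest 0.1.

Calculated osmolality = 2·Na + glucose/18 + BUN/2.8 + ethanol/3.7
= 2·143 + 84/18 + 10/2.8 + 224/3.7
= 286 + 4.67 + 3.57 + 60.54
= 354.78 mOsm/kg ≈ 354.8 mOsm/kg
Osmolar gap = measured − calculated = 366 − 354.8 = 11.2 mOsm/kg

11.2 mOsm/kg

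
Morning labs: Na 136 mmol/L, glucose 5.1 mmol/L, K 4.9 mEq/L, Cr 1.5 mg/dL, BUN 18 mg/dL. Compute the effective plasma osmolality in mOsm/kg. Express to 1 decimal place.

277.1 mOsm/kg

Effective osmolality excludes urea (freely permeant across cell membranes):
2·Na + glucose
= 2·136 + 5.1
= 272 + 5.1
= 277.1 mOsm/kg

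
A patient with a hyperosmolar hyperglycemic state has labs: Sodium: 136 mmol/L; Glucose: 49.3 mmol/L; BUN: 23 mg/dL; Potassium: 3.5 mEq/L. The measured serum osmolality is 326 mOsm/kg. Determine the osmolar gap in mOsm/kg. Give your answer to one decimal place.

Calculated osmolality = 2·Na + glucose + BUN/2.8
= 2·136 + 49.3 + 23/2.8
= 272 + 49.30 + 8.21
= 329.51 mOsm/kg ≈ 329.5 mOsm/kg
Osmolar gap = measured − calculated = 326 − 329.5 = -3.5 mOsm/kg

-3.5 mOsm/kg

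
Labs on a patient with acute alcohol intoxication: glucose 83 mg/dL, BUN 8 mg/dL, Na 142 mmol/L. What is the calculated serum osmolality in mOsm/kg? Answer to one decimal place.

291.5 mOsm/kg

Calculated osmolality = 2·Na + glucose/18 + BUN/2.8
= 2·142 + 83/18 + 8/2.8
= 284 + 4.61 + 2.86
= 291.47 mOsm/kg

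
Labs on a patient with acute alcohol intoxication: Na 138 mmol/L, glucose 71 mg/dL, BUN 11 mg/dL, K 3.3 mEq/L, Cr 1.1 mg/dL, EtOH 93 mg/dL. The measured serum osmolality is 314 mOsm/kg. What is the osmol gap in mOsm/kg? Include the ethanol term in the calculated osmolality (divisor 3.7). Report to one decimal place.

Calculated osmolality = 2·Na + glucose/18 + BUN/2.8 + ethanol/3.7
= 2·138 + 71/18 + 11/2.8 + 93/3.7
= 276 + 3.94 + 3.93 + 25.14
= 309.01 mOsm/kg ≈ 309.0 mOsm/kg
Osmolar gap = measured − calculated = 314 − 309.0 = 5.0 mOsm/kg

5.0 mOsm/kg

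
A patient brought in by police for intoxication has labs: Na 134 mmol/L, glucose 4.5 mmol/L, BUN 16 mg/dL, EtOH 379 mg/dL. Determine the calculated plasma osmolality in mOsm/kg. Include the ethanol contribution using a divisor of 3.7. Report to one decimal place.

Calculated osmolality = 2·Na + glucose + BUN/2.8 + ethanol/3.7
= 2·134 + 4.5 + 16/2.8 + 379/3.7
= 268 + 4.50 + 5.71 + 102.43
= 380.64 mOsm/kg

380.6 mOsm/kg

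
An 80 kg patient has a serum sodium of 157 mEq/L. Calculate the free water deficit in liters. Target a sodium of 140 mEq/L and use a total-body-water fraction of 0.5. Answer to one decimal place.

4.9 L

TBW = 0.5 · 80 = 40 L
Free water deficit = TBW · (Na/140 − 1)
= 40 · (157/140 − 1)
= 40 · 0.1214
= 4.86 L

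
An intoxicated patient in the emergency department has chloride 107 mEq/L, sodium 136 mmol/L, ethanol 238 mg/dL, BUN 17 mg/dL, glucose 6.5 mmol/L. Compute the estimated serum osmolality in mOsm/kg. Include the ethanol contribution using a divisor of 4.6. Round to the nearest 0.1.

336.3 mOsm/kg

Calculated osmolality = 2·Na + glucose + BUN/2.8 + ethanol/4.6
= 2·136 + 6.5 + 17/2.8 + 238/4.6
= 272 + 6.50 + 6.07 + 51.74
= 336.31 mOsm/kg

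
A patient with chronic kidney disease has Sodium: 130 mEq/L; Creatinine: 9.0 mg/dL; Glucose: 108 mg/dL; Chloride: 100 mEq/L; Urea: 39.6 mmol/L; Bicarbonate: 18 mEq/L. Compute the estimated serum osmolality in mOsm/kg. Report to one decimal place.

305.6 mOsm/kg

Calculated osmolality = 2·Na + glucose/18 + urea
= 2·130 + 108/18 + 39.6
= 260 + 6 + 39.60
= 305.6 mOsm/kg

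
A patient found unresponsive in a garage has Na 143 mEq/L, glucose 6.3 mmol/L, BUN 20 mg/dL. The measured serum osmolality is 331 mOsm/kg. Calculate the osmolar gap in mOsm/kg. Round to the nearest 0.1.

Calculated osmolality = 2·Na + glucose + BUN/2.8
= 2·143 + 6.3 + 20/2.8
= 286 + 6.30 + 7.14
= 299.44 mOsm/kg ≈ 299.4 mOsm/kg
Osmolar gap = measured − calculated = 331 − 299.4 = 31.6 mOsm/kg

31.6 mOsm/kg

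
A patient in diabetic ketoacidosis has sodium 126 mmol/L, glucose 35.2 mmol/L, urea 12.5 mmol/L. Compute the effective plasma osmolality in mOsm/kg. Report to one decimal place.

Effective osmolality excludes urea (freely permeant across cell membranes):
2·Na + glucose
= 2·126 + 35.2
= 252 + 35.2
= 287.2 mOsm/kg

287.2 mOsm/kg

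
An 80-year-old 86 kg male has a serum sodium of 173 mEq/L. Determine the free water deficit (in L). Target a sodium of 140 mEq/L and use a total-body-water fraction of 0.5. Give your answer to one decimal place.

10.1 L

TBW = 0.5 · 86 = 43 L
Free water deficit = TBW · (Na/140 − 1)
= 43 · (173/140 − 1)
= 43 · 0.2357
= 10.14 L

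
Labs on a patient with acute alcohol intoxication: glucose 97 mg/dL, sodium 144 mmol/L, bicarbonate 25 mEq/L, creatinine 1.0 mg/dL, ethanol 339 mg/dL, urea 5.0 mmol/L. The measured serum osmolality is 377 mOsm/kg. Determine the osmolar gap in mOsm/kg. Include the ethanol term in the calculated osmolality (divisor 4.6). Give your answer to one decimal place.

4.9 mOsm/kg

Calculated osmolality = 2·Na + glucose/18 + urea + ethanol/4.6
= 2·144 + 97/18 + 5 + 339/4.6
= 288 + 5.39 + 5 + 73.70
= 372.09 mOsm/kg ≈ 372.1 mOsm/kg
Osmolar gap = measured − calculated = 377 − 372.1 = 4.9 mOsm/kg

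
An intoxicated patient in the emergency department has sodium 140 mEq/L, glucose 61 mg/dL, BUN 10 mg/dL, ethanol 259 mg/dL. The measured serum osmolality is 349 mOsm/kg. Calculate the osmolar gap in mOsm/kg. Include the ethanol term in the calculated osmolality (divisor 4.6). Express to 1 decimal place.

5.7 mOsm/kg

Calculated osmolality = 2·Na + glucose/18 + BUN/2.8 + ethanol/4.6
= 2·140 + 61/18 + 10/2.8 + 259/4.6
= 280 + 3.39 + 3.57 + 56.30
= 343.26 mOsm/kg ≈ 343.3 mOsm/kg
Osmolar gap = measured − calculated = 349 − 343.3 = 5.7 mOsm/kg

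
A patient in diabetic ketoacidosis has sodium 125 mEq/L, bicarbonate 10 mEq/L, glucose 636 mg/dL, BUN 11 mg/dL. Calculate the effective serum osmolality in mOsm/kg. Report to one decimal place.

285.3 mOsm/kg

Effective osmolality excludes urea (freely permeant across cell membranes):
2·Na + glucose/18
= 2·125 + 636/18
= 250 + 35.33
= 285.33 mOsm/kg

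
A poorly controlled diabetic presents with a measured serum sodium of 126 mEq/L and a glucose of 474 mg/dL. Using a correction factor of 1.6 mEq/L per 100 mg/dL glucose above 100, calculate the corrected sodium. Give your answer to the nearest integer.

Corrected Na = measured Na + 1.6 · (glucose − 100)/100
= 126 + 1.6 · (474 − 100)/100
= 126 + 6
= 132 mEq/L

132 mEq/L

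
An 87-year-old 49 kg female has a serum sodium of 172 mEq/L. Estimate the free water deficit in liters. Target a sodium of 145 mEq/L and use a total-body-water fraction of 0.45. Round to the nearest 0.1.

4.1 L

TBW = 0.45 · 49 = 22.05 L
Free water deficit = TBW · (Na/145 − 1)
= 22.05 · (172/145 − 1)
= 22.05 · 0.1862
= 4.11 L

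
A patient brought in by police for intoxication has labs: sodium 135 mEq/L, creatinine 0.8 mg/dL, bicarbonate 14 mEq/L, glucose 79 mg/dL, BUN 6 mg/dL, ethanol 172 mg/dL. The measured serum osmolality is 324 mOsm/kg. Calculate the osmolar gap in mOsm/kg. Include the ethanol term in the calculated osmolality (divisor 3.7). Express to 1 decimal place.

Calculated osmolality = 2·Na + glucose/18 + BUN/2.8 + ethanol/3.7
= 2·135 + 79/18 + 6/2.8 + 172/3.7
= 270 + 4.39 + 2.14 + 46.49
= 323.02 mOsm/kg ≈ 323.0 mOsm/kg
Osmolar gap = measured − calculated = 324 − 323.0 = 1.0 mOsm/kg

1.0 mOsm/kg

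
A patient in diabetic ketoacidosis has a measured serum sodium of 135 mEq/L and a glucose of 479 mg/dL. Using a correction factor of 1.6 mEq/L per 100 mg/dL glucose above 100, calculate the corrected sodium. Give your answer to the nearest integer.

Corrected Na = measured Na + 1.6 · (glucose − 100)/100
= 135 + 1.6 · (479 − 100)/100
= 135 + 6.1
= 141.1 mEq/L

141 mEq/L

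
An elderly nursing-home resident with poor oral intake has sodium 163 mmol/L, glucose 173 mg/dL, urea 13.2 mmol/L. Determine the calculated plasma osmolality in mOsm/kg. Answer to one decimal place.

348.8 mOsm/kg

Calculated osmolality = 2·Na + glucose/18 + urea
= 2·163 + 173/18 + 13.2
= 326 + 9.61 + 13.20
= 348.81 mOsm/kg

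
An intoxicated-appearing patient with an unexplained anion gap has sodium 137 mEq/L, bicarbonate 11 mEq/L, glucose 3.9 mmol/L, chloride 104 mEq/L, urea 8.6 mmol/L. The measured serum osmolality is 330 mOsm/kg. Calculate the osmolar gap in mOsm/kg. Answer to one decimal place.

Calculated osmolality = 2·Na + glucose + urea
= 2·137 + 3.9 + 8.6
= 274 + 3.90 + 8.60
= 286.5 mOsm/kg ≈ 286.5 mOsm/kg
Osmolar gap = measured − calculated = 330 − 286.5 = 43.5 mOsm/kg

43.5 mOsm/kg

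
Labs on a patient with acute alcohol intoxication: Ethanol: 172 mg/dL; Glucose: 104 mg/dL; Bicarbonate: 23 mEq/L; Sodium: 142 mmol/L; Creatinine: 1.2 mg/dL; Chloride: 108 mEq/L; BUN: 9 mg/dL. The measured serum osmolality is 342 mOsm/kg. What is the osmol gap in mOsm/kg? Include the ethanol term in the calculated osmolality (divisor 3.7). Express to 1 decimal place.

2.5 mOsm/kg

Calculated osmolality = 2·Na + glucose/18 + BUN/2.8 + ethanol/3.7
= 2·142 + 104/18 + 9/2.8 + 172/3.7
= 284 + 5.78 + 3.21 + 46.49
= 339.48 mOsm/kg ≈ 339.5 mOsm/kg
Osmolar gap = measured − calculated = 342 − 339.5 = 2.5 mOsm/kg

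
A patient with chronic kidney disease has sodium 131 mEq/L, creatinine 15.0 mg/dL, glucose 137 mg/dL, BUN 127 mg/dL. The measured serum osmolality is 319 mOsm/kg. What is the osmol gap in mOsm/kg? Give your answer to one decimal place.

4.0 mOsm/kg

Calculated osmolality = 2·Na + glucose/18 + BUN/2.8
= 2·131 + 137/18 + 127/2.8
= 262 + 7.61 + 45.36
= 314.97 mOsm/kg ≈ 315.0 mOsm/kg
Osmolar gap = measured − calculated = 319 − 315.0 = 4.0 mOsm/kg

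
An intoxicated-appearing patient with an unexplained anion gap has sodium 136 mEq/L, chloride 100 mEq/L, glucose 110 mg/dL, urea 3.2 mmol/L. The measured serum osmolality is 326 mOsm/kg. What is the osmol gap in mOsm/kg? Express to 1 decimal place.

44.7 mOsm/kg

Calculated osmolality = 2·Na + glucose/18 + urea
= 2·136 + 110/18 + 3.2
= 272 + 6.11 + 3.20
= 281.31 mOsm/kg ≈ 281.3 mOsm/kg
Osmolar gap = measured − calculated = 326 − 281.3 = 44.7 mOsm/kg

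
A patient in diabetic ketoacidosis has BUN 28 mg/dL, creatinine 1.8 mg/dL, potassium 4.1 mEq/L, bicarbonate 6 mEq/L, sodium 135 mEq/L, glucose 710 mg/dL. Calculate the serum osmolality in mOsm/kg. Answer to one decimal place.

319.4 mOsm/kg

Calculated osmolality = 2·Na + glucose/18 + BUN/2.8
= 2·135 + 710/18 + 28/2.8
= 270 + 39.44 + 10
= 319.44 mOsm/kg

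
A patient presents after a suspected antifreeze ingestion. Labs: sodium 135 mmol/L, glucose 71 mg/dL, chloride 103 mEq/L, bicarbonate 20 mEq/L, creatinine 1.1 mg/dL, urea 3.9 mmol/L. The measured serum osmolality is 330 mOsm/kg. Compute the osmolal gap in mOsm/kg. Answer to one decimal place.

Calculated osmolality = 2·Na + glucose/18 + urea
= 2·135 + 71/18 + 3.9
= 270 + 3.94 + 3.90
= 277.84 mOsm/kg ≈ 277.8 mOsm/kg
Osmolar gap = measured − calculated = 330 − 277.8 = 52.2 mOsm/kg

52.2 mOsm/kg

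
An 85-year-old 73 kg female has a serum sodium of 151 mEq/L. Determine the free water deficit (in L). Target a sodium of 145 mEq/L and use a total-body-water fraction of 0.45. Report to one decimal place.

1.4 L

TBW = 0.45 · 73 = 32.85 L
Free water deficit = TBW · (Na/145 − 1)
= 32.85 · (151/145 − 1)
= 32.85 · 0.0414
= 1.36 L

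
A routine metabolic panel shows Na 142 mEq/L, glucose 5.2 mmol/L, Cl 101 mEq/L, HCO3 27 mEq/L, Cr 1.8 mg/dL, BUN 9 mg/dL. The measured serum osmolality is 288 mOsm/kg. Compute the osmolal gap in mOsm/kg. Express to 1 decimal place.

Calculated osmolality = 2·Na + glucose + BUN/2.8
= 2·142 + 5.2 + 9/2.8
= 284 + 5.20 + 3.21
= 292.41 mOsm/kg ≈ 292.4 mOsm/kg
Osmolar gap = measured − calculated = 288 − 292.4 = -4.4 mOsm/kg

-4.4 mOsm/kg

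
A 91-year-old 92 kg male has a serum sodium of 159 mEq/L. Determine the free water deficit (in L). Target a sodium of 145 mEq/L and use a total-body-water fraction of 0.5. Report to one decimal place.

4.4 L

TBW = 0.5 · 92 = 46 L
Free water deficit = TBW · (Na/145 − 1)
= 46 · (159/145 − 1)
= 46 · 0.0966
= 4.44 L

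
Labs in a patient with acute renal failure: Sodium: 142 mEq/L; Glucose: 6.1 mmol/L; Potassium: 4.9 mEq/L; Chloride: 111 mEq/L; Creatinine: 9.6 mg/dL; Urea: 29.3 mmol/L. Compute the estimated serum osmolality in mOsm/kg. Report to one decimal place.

Calculated osmolality = 2·Na + glucose + urea
= 2·142 + 6.1 + 29.3
= 284 + 6.10 + 29.30
= 319.4 mOsm/kg

319.4 mOsm/kg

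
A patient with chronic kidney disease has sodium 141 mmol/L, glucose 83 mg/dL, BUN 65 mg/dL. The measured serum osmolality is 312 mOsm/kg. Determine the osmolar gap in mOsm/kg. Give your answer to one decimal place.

Calculated osmolality = 2·Na + glucose/18 + BUN/2.8
= 2·141 + 83/18 + 65/2.8
= 282 + 4.61 + 23.21
= 309.82 mOsm/kg ≈ 309.8 mOsm/kg
Osmolar gap = measured − calculated = 312 − 309.8 = 2.2 mOsm/kg

2.2 mOsm/kg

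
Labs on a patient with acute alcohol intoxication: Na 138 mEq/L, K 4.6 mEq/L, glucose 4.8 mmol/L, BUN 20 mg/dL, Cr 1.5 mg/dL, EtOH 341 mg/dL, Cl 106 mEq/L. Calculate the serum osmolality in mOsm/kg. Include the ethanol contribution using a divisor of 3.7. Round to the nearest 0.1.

380.1 mOsm/kg

Calculated osmolality = 2·Na + glucose + BUN/2.8 + ethanol/3.7
= 2·138 + 4.8 + 20/2.8 + 341/3.7
= 276 + 4.80 + 7.14 + 92.16
= 380.1 mOsm/kg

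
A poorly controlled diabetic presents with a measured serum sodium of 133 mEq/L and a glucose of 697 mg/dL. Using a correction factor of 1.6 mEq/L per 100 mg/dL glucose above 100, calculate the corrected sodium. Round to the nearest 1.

Corrected Na = measured Na + 1.6 · (glucose − 100)/100
= 133 + 1.6 · (697 − 100)/100
= 133 + 9.6
= 142.6 mEq/L

143 mEq/L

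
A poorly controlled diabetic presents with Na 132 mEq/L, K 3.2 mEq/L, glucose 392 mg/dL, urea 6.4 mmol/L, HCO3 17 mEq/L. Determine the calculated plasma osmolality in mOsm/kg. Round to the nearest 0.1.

292.2 mOsm/kg

Calculated osmolality = 2·Na + glucose/18 + urea
= 2·132 + 392/18 + 6.4
= 264 + 21.78 + 6.40
= 292.18 mOsm/kg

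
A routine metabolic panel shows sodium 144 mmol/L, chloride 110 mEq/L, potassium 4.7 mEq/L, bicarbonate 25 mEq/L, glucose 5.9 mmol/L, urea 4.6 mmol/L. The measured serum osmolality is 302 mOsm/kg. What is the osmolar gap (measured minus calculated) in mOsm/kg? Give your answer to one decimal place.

3.5 mOsm/kg

Calculated osmolality = 2·Na + glucose + urea
= 2·144 + 5.9 + 4.6
= 288 + 5.90 + 4.60
= 298.5 mOsm/kg ≈ 298.5 mOsm/kg
Osmolar gap = measured − calculated = 302 − 298.5 = 3.5 mOsm/kg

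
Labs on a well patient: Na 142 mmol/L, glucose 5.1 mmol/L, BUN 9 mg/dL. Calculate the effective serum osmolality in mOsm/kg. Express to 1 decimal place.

Effective osmolality excludes urea (freely permeant across cell membranes):
2·Na + glucose
= 2·142 + 5.1
= 284 + 5.1
= 289.1 mOsm/kg

289.1 mOsm/kg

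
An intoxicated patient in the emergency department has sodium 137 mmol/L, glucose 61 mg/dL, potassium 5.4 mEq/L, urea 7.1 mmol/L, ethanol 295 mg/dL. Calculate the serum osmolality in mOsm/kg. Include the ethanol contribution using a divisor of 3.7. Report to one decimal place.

364.2 mOsm/kg

Calculated osmolality = 2·Na + glucose/18 + urea + ethanol/3.7
= 2·137 + 61/18 + 7.1 + 295/3.7
= 274 + 3.39 + 7.10 + 79.73
= 364.22 mOsm/kg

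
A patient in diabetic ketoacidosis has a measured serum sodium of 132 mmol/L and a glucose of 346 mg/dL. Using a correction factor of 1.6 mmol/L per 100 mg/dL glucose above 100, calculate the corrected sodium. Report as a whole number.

Corrected Na = measured Na + 1.6 · (glucose − 100)/100
= 132 + 1.6 · (346 − 100)/100
= 132 + 3.9
= 135.9 mmol/L

136 mmol/L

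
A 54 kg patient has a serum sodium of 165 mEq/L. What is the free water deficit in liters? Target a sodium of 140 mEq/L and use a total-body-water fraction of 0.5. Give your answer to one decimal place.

4.8 L

TBW = 0.5 · 54 = 27 L
Free water deficit = TBW · (Na/140 − 1)
= 27 · (165/140 − 1)
= 27 · 0.1786
= 4.82 L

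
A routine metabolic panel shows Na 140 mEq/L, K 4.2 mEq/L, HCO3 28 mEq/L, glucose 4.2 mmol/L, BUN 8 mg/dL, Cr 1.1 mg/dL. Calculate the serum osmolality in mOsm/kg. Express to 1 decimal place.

Calculated osmolality = 2·Na + glucose + BUN/2.8
= 2·140 + 4.2 + 8/2.8
= 280 + 4.20 + 2.86
= 287.06 mOsm/kg

287.1 mOsm/kg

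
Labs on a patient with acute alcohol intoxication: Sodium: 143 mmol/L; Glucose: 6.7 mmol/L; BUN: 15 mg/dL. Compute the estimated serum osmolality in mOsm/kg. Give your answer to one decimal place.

Calculated osmolality = 2·Na + glucose + BUN/2.8
= 2·143 + 6.7 + 15/2.8
= 286 + 6.70 + 5.36
= 298.06 mOsm/kg

298.1 mOsm/kg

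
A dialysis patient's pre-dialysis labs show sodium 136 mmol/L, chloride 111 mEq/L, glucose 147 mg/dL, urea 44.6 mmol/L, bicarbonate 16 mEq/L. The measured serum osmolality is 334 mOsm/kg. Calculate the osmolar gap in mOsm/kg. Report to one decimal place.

Calculated osmolality = 2·Na + glucose/18 + urea
= 2·136 + 147/18 + 44.6
= 272 + 8.17 + 44.60
= 324.77 mOsm/kg ≈ 324.8 mOsm/kg
Osmolar gap = measured − calculated = 334 − 324.8 = 9.2 mOsm/kg

9.2 mOsm/kg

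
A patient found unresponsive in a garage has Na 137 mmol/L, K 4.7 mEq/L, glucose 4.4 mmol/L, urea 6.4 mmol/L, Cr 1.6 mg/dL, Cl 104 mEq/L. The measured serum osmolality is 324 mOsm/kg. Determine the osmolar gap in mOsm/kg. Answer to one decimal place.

Calculated osmolality = 2·Na + glucose + urea
= 2·137 + 4.4 + 6.4
= 274 + 4.40 + 6.40
= 284.8 mOsm/kg ≈ 284.8 mOsm/kg
Osmolar gap = measured − calculated = 324 − 284.8 = 39.2 mOsm/kg

39.2 mOsm/kg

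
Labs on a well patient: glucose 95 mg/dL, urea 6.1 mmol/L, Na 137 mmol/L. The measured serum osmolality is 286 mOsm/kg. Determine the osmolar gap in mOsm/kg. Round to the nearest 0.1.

Calculated osmolality = 2·Na + glucose/18 + urea
= 2·137 + 95/18 + 6.1
= 274 + 5.28 + 6.10
= 285.38 mOsm/kg ≈ 285.4 mOsm/kg
Osmolar gap = measured − calculated = 286 − 285.4 = 0.6 mOsm/kg

0.6 mOsm/kg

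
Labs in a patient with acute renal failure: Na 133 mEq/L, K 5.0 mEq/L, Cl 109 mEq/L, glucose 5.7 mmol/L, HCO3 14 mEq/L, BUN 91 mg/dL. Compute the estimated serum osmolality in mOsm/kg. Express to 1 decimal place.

Calculated osmolality = 2·Na + glucose + BUN/2.8
= 2·133 + 5.7 + 91/2.8
= 266 + 5.70 + 32.50
= 304.2 mOsm/kg

304.2 mOsm/kg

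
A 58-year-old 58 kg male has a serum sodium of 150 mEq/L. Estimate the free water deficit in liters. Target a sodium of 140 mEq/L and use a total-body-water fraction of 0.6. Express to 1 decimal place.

TBW = 0.6 · 58 = 34.8 L
Free water deficit = TBW · (Na/140 − 1)
= 34.8 · (150/140 − 1)
= 34.8 · 0.0714
= 2.48 L

2.5 L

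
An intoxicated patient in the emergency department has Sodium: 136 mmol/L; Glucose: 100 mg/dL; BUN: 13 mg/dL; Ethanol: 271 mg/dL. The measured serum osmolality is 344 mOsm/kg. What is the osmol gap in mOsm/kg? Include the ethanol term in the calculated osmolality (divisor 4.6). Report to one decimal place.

2.9 mOsm/kg

Calculated osmolality = 2·Na + glucose/18 + BUN/2.8 + ethanol/4.6
= 2·136 + 100/18 + 13/2.8 + 271/4.6
= 272 + 5.56 + 4.64 + 58.91
= 341.11 mOsm/kg ≈ 341.1 mOsm/kg
Osmolar gap = measured − calculated = 344 − 341.1 = 2.9 mOsm/kg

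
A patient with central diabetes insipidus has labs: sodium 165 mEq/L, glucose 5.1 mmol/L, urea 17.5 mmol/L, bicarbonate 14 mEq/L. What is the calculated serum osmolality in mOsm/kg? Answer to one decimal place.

Calculated osmolality = 2·Na + glucose + urea
= 2·165 + 5.1 + 17.5
= 330 + 5.10 + 17.50
= 352.6 mOsm/kg

352.6 mOsm/kg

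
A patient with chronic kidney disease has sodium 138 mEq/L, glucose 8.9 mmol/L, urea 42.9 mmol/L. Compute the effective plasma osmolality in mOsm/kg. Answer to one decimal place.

Effective osmolality excludes urea (freely permeant across cell membranes):
2·Na + glucose
= 2·138 + 8.9
= 276 + 8.9
= 284.9 mOsm/kg

284.9 mOsm/kg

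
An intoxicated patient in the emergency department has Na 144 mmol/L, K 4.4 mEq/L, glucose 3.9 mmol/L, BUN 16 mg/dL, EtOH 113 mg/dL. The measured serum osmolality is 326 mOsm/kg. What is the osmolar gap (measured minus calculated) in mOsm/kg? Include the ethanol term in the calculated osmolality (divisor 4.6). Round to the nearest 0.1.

Calculated osmolality = 2·Na + glucose + BUN/2.8 + ethanol/4.6
= 2·144 + 3.9 + 16/2.8 + 113/4.6
= 288 + 3.90 + 5.71 + 24.57
= 322.18 mOsm/kg ≈ 322.2 mOsm/kg
Osmolar gap = measured − calculated = 326 − 322.2 = 3.8 mOsm/kg

3.8 mOsm/kg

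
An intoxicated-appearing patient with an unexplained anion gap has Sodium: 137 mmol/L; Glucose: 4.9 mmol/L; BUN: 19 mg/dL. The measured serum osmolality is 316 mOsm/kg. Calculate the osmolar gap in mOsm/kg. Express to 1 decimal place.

30.3 mOsm/kg

Calculated osmolality = 2·Na + glucose + BUN/2.8
= 2·137 + 4.9 + 19/2.8
= 274 + 4.90 + 6.79
= 285.69 mOsm/kg ≈ 285.7 mOsm/kg
Osmolar gap = measured − calculated = 316 − 285.7 = 30.3 mOsm/kg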